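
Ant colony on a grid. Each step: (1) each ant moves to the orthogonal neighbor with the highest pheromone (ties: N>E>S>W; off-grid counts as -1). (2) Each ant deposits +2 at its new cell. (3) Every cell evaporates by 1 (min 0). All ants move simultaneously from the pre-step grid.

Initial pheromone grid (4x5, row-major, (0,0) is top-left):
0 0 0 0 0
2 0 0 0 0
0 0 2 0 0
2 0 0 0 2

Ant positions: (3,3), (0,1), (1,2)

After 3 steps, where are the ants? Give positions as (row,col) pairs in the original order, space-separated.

Step 1: ant0:(3,3)->E->(3,4) | ant1:(0,1)->E->(0,2) | ant2:(1,2)->S->(2,2)
  grid max=3 at (2,2)
Step 2: ant0:(3,4)->N->(2,4) | ant1:(0,2)->E->(0,3) | ant2:(2,2)->N->(1,2)
  grid max=2 at (2,2)
Step 3: ant0:(2,4)->S->(3,4) | ant1:(0,3)->E->(0,4) | ant2:(1,2)->S->(2,2)
  grid max=3 at (2,2)

(3,4) (0,4) (2,2)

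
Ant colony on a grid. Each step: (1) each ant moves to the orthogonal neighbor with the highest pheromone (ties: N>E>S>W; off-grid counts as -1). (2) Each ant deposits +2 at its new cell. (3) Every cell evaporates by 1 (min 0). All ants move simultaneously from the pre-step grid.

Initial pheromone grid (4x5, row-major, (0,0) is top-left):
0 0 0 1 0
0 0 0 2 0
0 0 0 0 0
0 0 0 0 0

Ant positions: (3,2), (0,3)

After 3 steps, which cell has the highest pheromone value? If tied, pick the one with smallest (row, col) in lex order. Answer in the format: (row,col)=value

Step 1: ant0:(3,2)->N->(2,2) | ant1:(0,3)->S->(1,3)
  grid max=3 at (1,3)
Step 2: ant0:(2,2)->N->(1,2) | ant1:(1,3)->N->(0,3)
  grid max=2 at (1,3)
Step 3: ant0:(1,2)->E->(1,3) | ant1:(0,3)->S->(1,3)
  grid max=5 at (1,3)
Final grid:
  0 0 0 0 0
  0 0 0 5 0
  0 0 0 0 0
  0 0 0 0 0
Max pheromone 5 at (1,3)

Answer: (1,3)=5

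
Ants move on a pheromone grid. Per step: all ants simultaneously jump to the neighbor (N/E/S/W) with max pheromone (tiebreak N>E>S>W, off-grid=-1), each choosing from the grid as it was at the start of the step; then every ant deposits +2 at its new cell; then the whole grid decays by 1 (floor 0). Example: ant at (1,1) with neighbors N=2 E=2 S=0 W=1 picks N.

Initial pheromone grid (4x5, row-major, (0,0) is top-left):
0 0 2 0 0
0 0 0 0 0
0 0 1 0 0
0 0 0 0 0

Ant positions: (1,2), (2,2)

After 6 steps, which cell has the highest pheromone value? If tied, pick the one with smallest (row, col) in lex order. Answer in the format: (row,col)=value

Step 1: ant0:(1,2)->N->(0,2) | ant1:(2,2)->N->(1,2)
  grid max=3 at (0,2)
Step 2: ant0:(0,2)->S->(1,2) | ant1:(1,2)->N->(0,2)
  grid max=4 at (0,2)
Step 3: ant0:(1,2)->N->(0,2) | ant1:(0,2)->S->(1,2)
  grid max=5 at (0,2)
Step 4: ant0:(0,2)->S->(1,2) | ant1:(1,2)->N->(0,2)
  grid max=6 at (0,2)
Step 5: ant0:(1,2)->N->(0,2) | ant1:(0,2)->S->(1,2)
  grid max=7 at (0,2)
Step 6: ant0:(0,2)->S->(1,2) | ant1:(1,2)->N->(0,2)
  grid max=8 at (0,2)
Final grid:
  0 0 8 0 0
  0 0 6 0 0
  0 0 0 0 0
  0 0 0 0 0
Max pheromone 8 at (0,2)

Answer: (0,2)=8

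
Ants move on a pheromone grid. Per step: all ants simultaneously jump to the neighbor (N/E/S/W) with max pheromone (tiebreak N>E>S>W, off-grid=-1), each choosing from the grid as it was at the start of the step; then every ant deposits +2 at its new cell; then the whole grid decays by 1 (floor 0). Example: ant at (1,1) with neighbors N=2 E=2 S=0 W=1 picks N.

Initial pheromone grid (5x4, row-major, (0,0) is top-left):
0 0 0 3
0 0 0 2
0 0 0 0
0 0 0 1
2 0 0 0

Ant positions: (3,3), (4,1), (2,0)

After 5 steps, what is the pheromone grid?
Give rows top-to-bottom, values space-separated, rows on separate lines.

After step 1: ants at (2,3),(4,0),(1,0)
  0 0 0 2
  1 0 0 1
  0 0 0 1
  0 0 0 0
  3 0 0 0
After step 2: ants at (1,3),(3,0),(0,0)
  1 0 0 1
  0 0 0 2
  0 0 0 0
  1 0 0 0
  2 0 0 0
After step 3: ants at (0,3),(4,0),(0,1)
  0 1 0 2
  0 0 0 1
  0 0 0 0
  0 0 0 0
  3 0 0 0
After step 4: ants at (1,3),(3,0),(0,2)
  0 0 1 1
  0 0 0 2
  0 0 0 0
  1 0 0 0
  2 0 0 0
After step 5: ants at (0,3),(4,0),(0,3)
  0 0 0 4
  0 0 0 1
  0 0 0 0
  0 0 0 0
  3 0 0 0

0 0 0 4
0 0 0 1
0 0 0 0
0 0 0 0
3 0 0 0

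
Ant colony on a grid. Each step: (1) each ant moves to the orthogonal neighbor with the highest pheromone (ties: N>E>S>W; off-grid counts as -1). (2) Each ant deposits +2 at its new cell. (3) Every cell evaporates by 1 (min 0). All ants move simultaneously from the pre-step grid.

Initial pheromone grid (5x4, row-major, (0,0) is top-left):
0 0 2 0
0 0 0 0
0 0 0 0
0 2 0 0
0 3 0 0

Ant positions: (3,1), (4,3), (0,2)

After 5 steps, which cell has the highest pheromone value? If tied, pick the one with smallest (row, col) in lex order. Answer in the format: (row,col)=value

Answer: (4,1)=4

Derivation:
Step 1: ant0:(3,1)->S->(4,1) | ant1:(4,3)->N->(3,3) | ant2:(0,2)->E->(0,3)
  grid max=4 at (4,1)
Step 2: ant0:(4,1)->N->(3,1) | ant1:(3,3)->N->(2,3) | ant2:(0,3)->W->(0,2)
  grid max=3 at (4,1)
Step 3: ant0:(3,1)->S->(4,1) | ant1:(2,3)->N->(1,3) | ant2:(0,2)->E->(0,3)
  grid max=4 at (4,1)
Step 4: ant0:(4,1)->N->(3,1) | ant1:(1,3)->N->(0,3) | ant2:(0,3)->S->(1,3)
  grid max=3 at (4,1)
Step 5: ant0:(3,1)->S->(4,1) | ant1:(0,3)->S->(1,3) | ant2:(1,3)->N->(0,3)
  grid max=4 at (4,1)
Final grid:
  0 0 0 3
  0 0 0 3
  0 0 0 0
  0 1 0 0
  0 4 0 0
Max pheromone 4 at (4,1)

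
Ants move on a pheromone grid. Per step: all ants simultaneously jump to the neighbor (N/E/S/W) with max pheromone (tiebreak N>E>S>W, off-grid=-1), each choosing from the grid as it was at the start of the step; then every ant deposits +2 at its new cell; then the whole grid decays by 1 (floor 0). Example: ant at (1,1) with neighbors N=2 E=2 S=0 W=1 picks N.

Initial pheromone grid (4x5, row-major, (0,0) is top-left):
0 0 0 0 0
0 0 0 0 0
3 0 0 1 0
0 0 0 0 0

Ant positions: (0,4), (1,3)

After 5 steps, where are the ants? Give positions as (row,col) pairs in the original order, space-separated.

Step 1: ant0:(0,4)->S->(1,4) | ant1:(1,3)->S->(2,3)
  grid max=2 at (2,0)
Step 2: ant0:(1,4)->N->(0,4) | ant1:(2,3)->N->(1,3)
  grid max=1 at (0,4)
Step 3: ant0:(0,4)->S->(1,4) | ant1:(1,3)->S->(2,3)
  grid max=2 at (2,3)
Step 4: ant0:(1,4)->N->(0,4) | ant1:(2,3)->N->(1,3)
  grid max=1 at (0,4)
Step 5: ant0:(0,4)->S->(1,4) | ant1:(1,3)->S->(2,3)
  grid max=2 at (2,3)

(1,4) (2,3)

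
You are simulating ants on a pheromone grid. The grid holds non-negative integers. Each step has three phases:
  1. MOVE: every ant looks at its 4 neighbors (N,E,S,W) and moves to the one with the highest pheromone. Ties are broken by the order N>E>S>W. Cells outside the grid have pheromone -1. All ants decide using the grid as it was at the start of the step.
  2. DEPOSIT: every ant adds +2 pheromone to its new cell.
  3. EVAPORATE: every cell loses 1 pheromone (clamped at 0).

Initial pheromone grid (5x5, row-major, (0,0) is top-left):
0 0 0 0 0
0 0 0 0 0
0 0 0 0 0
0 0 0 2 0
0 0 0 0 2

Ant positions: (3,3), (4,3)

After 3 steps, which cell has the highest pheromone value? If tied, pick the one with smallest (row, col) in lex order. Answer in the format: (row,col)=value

Step 1: ant0:(3,3)->N->(2,3) | ant1:(4,3)->N->(3,3)
  grid max=3 at (3,3)
Step 2: ant0:(2,3)->S->(3,3) | ant1:(3,3)->N->(2,3)
  grid max=4 at (3,3)
Step 3: ant0:(3,3)->N->(2,3) | ant1:(2,3)->S->(3,3)
  grid max=5 at (3,3)
Final grid:
  0 0 0 0 0
  0 0 0 0 0
  0 0 0 3 0
  0 0 0 5 0
  0 0 0 0 0
Max pheromone 5 at (3,3)

Answer: (3,3)=5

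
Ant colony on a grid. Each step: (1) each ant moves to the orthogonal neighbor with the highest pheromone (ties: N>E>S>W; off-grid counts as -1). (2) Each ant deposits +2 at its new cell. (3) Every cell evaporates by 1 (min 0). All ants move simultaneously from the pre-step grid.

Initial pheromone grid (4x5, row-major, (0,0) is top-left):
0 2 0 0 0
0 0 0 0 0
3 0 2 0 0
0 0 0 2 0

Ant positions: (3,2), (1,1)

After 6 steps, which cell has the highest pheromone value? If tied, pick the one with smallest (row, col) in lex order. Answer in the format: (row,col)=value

Step 1: ant0:(3,2)->N->(2,2) | ant1:(1,1)->N->(0,1)
  grid max=3 at (0,1)
Step 2: ant0:(2,2)->N->(1,2) | ant1:(0,1)->E->(0,2)
  grid max=2 at (0,1)
Step 3: ant0:(1,2)->S->(2,2) | ant1:(0,2)->W->(0,1)
  grid max=3 at (0,1)
Step 4: ant0:(2,2)->N->(1,2) | ant1:(0,1)->E->(0,2)
  grid max=2 at (0,1)
Step 5: ant0:(1,2)->S->(2,2) | ant1:(0,2)->W->(0,1)
  grid max=3 at (0,1)
Step 6: ant0:(2,2)->N->(1,2) | ant1:(0,1)->E->(0,2)
  grid max=2 at (0,1)
Final grid:
  0 2 1 0 0
  0 0 1 0 0
  0 0 2 0 0
  0 0 0 0 0
Max pheromone 2 at (0,1)

Answer: (0,1)=2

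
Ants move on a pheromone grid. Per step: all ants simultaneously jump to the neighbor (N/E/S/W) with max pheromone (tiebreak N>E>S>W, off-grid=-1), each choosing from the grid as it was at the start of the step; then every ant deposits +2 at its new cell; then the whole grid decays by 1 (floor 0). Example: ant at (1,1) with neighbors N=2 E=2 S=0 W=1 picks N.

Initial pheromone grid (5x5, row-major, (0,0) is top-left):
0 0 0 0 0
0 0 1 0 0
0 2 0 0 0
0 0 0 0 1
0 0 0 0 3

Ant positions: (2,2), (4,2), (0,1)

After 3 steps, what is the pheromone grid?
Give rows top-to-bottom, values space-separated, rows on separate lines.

After step 1: ants at (2,1),(3,2),(0,2)
  0 0 1 0 0
  0 0 0 0 0
  0 3 0 0 0
  0 0 1 0 0
  0 0 0 0 2
After step 2: ants at (1,1),(2,2),(0,3)
  0 0 0 1 0
  0 1 0 0 0
  0 2 1 0 0
  0 0 0 0 0
  0 0 0 0 1
After step 3: ants at (2,1),(2,1),(0,4)
  0 0 0 0 1
  0 0 0 0 0
  0 5 0 0 0
  0 0 0 0 0
  0 0 0 0 0

0 0 0 0 1
0 0 0 0 0
0 5 0 0 0
0 0 0 0 0
0 0 0 0 0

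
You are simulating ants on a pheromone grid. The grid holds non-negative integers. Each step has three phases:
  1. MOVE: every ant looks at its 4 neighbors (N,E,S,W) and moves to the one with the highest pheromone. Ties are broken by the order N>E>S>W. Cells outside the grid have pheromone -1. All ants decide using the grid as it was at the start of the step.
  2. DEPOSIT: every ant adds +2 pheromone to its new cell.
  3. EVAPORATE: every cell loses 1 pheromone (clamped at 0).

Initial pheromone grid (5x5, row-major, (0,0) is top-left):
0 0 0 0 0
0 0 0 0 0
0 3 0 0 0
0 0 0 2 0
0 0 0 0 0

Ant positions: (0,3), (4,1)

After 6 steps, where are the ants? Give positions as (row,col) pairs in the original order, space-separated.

Step 1: ant0:(0,3)->E->(0,4) | ant1:(4,1)->N->(3,1)
  grid max=2 at (2,1)
Step 2: ant0:(0,4)->S->(1,4) | ant1:(3,1)->N->(2,1)
  grid max=3 at (2,1)
Step 3: ant0:(1,4)->N->(0,4) | ant1:(2,1)->N->(1,1)
  grid max=2 at (2,1)
Step 4: ant0:(0,4)->S->(1,4) | ant1:(1,1)->S->(2,1)
  grid max=3 at (2,1)
Step 5: ant0:(1,4)->N->(0,4) | ant1:(2,1)->N->(1,1)
  grid max=2 at (2,1)
Step 6: ant0:(0,4)->S->(1,4) | ant1:(1,1)->S->(2,1)
  grid max=3 at (2,1)

(1,4) (2,1)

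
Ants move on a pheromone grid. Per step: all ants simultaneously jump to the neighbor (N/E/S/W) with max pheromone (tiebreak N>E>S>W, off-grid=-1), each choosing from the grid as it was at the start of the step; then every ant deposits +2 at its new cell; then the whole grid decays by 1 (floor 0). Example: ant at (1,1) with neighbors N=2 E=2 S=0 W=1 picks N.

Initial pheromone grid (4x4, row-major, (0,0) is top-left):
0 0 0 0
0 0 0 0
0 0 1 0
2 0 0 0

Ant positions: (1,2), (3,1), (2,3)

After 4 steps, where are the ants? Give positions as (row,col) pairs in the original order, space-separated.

Step 1: ant0:(1,2)->S->(2,2) | ant1:(3,1)->W->(3,0) | ant2:(2,3)->W->(2,2)
  grid max=4 at (2,2)
Step 2: ant0:(2,2)->N->(1,2) | ant1:(3,0)->N->(2,0) | ant2:(2,2)->N->(1,2)
  grid max=3 at (1,2)
Step 3: ant0:(1,2)->S->(2,2) | ant1:(2,0)->S->(3,0) | ant2:(1,2)->S->(2,2)
  grid max=6 at (2,2)
Step 4: ant0:(2,2)->N->(1,2) | ant1:(3,0)->N->(2,0) | ant2:(2,2)->N->(1,2)
  grid max=5 at (1,2)

(1,2) (2,0) (1,2)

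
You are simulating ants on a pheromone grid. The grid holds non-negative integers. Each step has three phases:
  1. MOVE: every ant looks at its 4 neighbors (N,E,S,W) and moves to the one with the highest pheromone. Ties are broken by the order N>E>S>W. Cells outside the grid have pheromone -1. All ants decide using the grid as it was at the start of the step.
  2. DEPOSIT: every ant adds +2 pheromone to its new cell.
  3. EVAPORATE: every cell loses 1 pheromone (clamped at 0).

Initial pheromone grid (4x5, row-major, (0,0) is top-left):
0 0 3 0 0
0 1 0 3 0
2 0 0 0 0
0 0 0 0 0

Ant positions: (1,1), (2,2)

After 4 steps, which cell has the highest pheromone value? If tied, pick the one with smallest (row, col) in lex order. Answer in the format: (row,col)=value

Step 1: ant0:(1,1)->N->(0,1) | ant1:(2,2)->N->(1,2)
  grid max=2 at (0,2)
Step 2: ant0:(0,1)->E->(0,2) | ant1:(1,2)->N->(0,2)
  grid max=5 at (0,2)
Step 3: ant0:(0,2)->E->(0,3) | ant1:(0,2)->E->(0,3)
  grid max=4 at (0,2)
Step 4: ant0:(0,3)->W->(0,2) | ant1:(0,3)->W->(0,2)
  grid max=7 at (0,2)
Final grid:
  0 0 7 2 0
  0 0 0 0 0
  0 0 0 0 0
  0 0 0 0 0
Max pheromone 7 at (0,2)

Answer: (0,2)=7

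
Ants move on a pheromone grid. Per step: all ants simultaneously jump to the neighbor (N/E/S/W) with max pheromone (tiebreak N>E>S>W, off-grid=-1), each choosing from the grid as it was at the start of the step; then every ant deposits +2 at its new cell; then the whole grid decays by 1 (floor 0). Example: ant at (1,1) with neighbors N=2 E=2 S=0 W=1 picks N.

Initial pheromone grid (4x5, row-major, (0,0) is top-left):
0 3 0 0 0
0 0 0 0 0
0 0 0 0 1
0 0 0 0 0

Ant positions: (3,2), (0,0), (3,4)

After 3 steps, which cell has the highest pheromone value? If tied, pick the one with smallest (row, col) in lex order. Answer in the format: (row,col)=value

Answer: (0,1)=4

Derivation:
Step 1: ant0:(3,2)->N->(2,2) | ant1:(0,0)->E->(0,1) | ant2:(3,4)->N->(2,4)
  grid max=4 at (0,1)
Step 2: ant0:(2,2)->N->(1,2) | ant1:(0,1)->E->(0,2) | ant2:(2,4)->N->(1,4)
  grid max=3 at (0,1)
Step 3: ant0:(1,2)->N->(0,2) | ant1:(0,2)->W->(0,1) | ant2:(1,4)->S->(2,4)
  grid max=4 at (0,1)
Final grid:
  0 4 2 0 0
  0 0 0 0 0
  0 0 0 0 2
  0 0 0 0 0
Max pheromone 4 at (0,1)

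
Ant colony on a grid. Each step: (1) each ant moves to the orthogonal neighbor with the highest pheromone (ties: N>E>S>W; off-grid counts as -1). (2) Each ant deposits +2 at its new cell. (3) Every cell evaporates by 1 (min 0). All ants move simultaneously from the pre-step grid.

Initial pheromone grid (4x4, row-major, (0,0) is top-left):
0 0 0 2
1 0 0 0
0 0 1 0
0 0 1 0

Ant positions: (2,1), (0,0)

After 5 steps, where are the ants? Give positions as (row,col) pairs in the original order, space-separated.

Step 1: ant0:(2,1)->E->(2,2) | ant1:(0,0)->S->(1,0)
  grid max=2 at (1,0)
Step 2: ant0:(2,2)->N->(1,2) | ant1:(1,0)->N->(0,0)
  grid max=1 at (0,0)
Step 3: ant0:(1,2)->S->(2,2) | ant1:(0,0)->S->(1,0)
  grid max=2 at (1,0)
Step 4: ant0:(2,2)->N->(1,2) | ant1:(1,0)->N->(0,0)
  grid max=1 at (0,0)
Step 5: ant0:(1,2)->S->(2,2) | ant1:(0,0)->S->(1,0)
  grid max=2 at (1,0)

(2,2) (1,0)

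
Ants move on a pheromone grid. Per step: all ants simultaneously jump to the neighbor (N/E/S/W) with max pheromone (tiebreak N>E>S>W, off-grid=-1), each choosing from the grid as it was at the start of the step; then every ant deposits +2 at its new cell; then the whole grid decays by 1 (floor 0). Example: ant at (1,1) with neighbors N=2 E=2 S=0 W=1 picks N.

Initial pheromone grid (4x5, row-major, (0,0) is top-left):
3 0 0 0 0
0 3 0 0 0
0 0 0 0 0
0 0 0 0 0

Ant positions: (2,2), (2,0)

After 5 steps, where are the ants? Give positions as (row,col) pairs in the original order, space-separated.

Step 1: ant0:(2,2)->N->(1,2) | ant1:(2,0)->N->(1,0)
  grid max=2 at (0,0)
Step 2: ant0:(1,2)->W->(1,1) | ant1:(1,0)->N->(0,0)
  grid max=3 at (0,0)
Step 3: ant0:(1,1)->N->(0,1) | ant1:(0,0)->E->(0,1)
  grid max=3 at (0,1)
Step 4: ant0:(0,1)->S->(1,1) | ant1:(0,1)->S->(1,1)
  grid max=5 at (1,1)
Step 5: ant0:(1,1)->N->(0,1) | ant1:(1,1)->N->(0,1)
  grid max=5 at (0,1)

(0,1) (0,1)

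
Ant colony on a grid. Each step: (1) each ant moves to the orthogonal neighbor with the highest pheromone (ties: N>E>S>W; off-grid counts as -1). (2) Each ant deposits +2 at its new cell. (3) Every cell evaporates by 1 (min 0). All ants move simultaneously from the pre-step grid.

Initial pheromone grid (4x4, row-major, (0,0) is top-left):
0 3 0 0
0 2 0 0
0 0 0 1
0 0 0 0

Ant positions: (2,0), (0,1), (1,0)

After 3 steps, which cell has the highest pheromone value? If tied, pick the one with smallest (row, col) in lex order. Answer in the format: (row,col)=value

Step 1: ant0:(2,0)->N->(1,0) | ant1:(0,1)->S->(1,1) | ant2:(1,0)->E->(1,1)
  grid max=5 at (1,1)
Step 2: ant0:(1,0)->E->(1,1) | ant1:(1,1)->N->(0,1) | ant2:(1,1)->N->(0,1)
  grid max=6 at (1,1)
Step 3: ant0:(1,1)->N->(0,1) | ant1:(0,1)->S->(1,1) | ant2:(0,1)->S->(1,1)
  grid max=9 at (1,1)
Final grid:
  0 6 0 0
  0 9 0 0
  0 0 0 0
  0 0 0 0
Max pheromone 9 at (1,1)

Answer: (1,1)=9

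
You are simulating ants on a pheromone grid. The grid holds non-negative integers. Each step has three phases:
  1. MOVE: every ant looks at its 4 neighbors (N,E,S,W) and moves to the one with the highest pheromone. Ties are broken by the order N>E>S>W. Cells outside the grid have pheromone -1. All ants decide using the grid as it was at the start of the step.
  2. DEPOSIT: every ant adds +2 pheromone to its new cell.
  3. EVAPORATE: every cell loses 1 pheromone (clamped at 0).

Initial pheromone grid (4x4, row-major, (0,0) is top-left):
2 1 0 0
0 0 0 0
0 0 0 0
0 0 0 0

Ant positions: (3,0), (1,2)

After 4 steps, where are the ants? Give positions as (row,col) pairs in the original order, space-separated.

Step 1: ant0:(3,0)->N->(2,0) | ant1:(1,2)->N->(0,2)
  grid max=1 at (0,0)
Step 2: ant0:(2,0)->N->(1,0) | ant1:(0,2)->E->(0,3)
  grid max=1 at (0,3)
Step 3: ant0:(1,0)->N->(0,0) | ant1:(0,3)->S->(1,3)
  grid max=1 at (0,0)
Step 4: ant0:(0,0)->E->(0,1) | ant1:(1,3)->N->(0,3)
  grid max=1 at (0,1)

(0,1) (0,3)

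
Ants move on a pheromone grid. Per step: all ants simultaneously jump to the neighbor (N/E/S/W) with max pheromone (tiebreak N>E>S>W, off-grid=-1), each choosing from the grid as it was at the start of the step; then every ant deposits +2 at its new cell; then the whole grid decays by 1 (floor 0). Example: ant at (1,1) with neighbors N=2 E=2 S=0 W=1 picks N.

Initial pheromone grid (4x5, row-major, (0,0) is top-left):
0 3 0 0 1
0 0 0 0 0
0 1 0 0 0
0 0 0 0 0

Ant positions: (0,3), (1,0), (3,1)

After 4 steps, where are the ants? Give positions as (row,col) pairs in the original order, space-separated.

Step 1: ant0:(0,3)->E->(0,4) | ant1:(1,0)->N->(0,0) | ant2:(3,1)->N->(2,1)
  grid max=2 at (0,1)
Step 2: ant0:(0,4)->S->(1,4) | ant1:(0,0)->E->(0,1) | ant2:(2,1)->N->(1,1)
  grid max=3 at (0,1)
Step 3: ant0:(1,4)->N->(0,4) | ant1:(0,1)->S->(1,1) | ant2:(1,1)->N->(0,1)
  grid max=4 at (0,1)
Step 4: ant0:(0,4)->S->(1,4) | ant1:(1,1)->N->(0,1) | ant2:(0,1)->S->(1,1)
  grid max=5 at (0,1)

(1,4) (0,1) (1,1)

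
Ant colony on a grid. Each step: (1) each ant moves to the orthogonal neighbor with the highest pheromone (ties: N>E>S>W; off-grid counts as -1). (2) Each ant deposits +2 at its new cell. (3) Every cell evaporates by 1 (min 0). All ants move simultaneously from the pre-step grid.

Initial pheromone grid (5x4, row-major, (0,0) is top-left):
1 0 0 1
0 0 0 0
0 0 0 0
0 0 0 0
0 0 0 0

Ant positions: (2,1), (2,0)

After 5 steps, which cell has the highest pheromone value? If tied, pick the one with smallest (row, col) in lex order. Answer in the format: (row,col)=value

Step 1: ant0:(2,1)->N->(1,1) | ant1:(2,0)->N->(1,0)
  grid max=1 at (1,0)
Step 2: ant0:(1,1)->W->(1,0) | ant1:(1,0)->E->(1,1)
  grid max=2 at (1,0)
Step 3: ant0:(1,0)->E->(1,1) | ant1:(1,1)->W->(1,0)
  grid max=3 at (1,0)
Step 4: ant0:(1,1)->W->(1,0) | ant1:(1,0)->E->(1,1)
  grid max=4 at (1,0)
Step 5: ant0:(1,0)->E->(1,1) | ant1:(1,1)->W->(1,0)
  grid max=5 at (1,0)
Final grid:
  0 0 0 0
  5 5 0 0
  0 0 0 0
  0 0 0 0
  0 0 0 0
Max pheromone 5 at (1,0)

Answer: (1,0)=5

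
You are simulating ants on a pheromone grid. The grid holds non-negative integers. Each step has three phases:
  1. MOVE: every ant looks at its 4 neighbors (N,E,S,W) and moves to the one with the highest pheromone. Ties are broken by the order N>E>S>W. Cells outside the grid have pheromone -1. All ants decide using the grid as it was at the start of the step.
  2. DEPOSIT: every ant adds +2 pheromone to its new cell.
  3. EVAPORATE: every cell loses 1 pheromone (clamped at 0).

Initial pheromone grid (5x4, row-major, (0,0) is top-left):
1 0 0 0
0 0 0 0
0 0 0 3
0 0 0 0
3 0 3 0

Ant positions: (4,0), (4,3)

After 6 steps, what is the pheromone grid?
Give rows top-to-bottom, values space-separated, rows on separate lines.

After step 1: ants at (3,0),(4,2)
  0 0 0 0
  0 0 0 0
  0 0 0 2
  1 0 0 0
  2 0 4 0
After step 2: ants at (4,0),(3,2)
  0 0 0 0
  0 0 0 0
  0 0 0 1
  0 0 1 0
  3 0 3 0
After step 3: ants at (3,0),(4,2)
  0 0 0 0
  0 0 0 0
  0 0 0 0
  1 0 0 0
  2 0 4 0
After step 4: ants at (4,0),(3,2)
  0 0 0 0
  0 0 0 0
  0 0 0 0
  0 0 1 0
  3 0 3 0
After step 5: ants at (3,0),(4,2)
  0 0 0 0
  0 0 0 0
  0 0 0 0
  1 0 0 0
  2 0 4 0
After step 6: ants at (4,0),(3,2)
  0 0 0 0
  0 0 0 0
  0 0 0 0
  0 0 1 0
  3 0 3 0

0 0 0 0
0 0 0 0
0 0 0 0
0 0 1 0
3 0 3 0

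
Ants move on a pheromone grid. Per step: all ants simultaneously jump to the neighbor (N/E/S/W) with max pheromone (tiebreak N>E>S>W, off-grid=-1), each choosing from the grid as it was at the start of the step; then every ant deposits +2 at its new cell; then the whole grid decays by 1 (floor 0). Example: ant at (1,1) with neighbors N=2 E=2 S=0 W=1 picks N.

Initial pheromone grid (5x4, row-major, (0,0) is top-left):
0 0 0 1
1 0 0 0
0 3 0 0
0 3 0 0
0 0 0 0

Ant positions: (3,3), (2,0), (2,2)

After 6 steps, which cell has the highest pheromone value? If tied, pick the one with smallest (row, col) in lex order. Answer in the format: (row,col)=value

Step 1: ant0:(3,3)->N->(2,3) | ant1:(2,0)->E->(2,1) | ant2:(2,2)->W->(2,1)
  grid max=6 at (2,1)
Step 2: ant0:(2,3)->N->(1,3) | ant1:(2,1)->S->(3,1) | ant2:(2,1)->S->(3,1)
  grid max=5 at (2,1)
Step 3: ant0:(1,3)->N->(0,3) | ant1:(3,1)->N->(2,1) | ant2:(3,1)->N->(2,1)
  grid max=8 at (2,1)
Step 4: ant0:(0,3)->S->(1,3) | ant1:(2,1)->S->(3,1) | ant2:(2,1)->S->(3,1)
  grid max=7 at (2,1)
Step 5: ant0:(1,3)->N->(0,3) | ant1:(3,1)->N->(2,1) | ant2:(3,1)->N->(2,1)
  grid max=10 at (2,1)
Step 6: ant0:(0,3)->S->(1,3) | ant1:(2,1)->S->(3,1) | ant2:(2,1)->S->(3,1)
  grid max=9 at (2,1)
Final grid:
  0 0 0 0
  0 0 0 1
  0 9 0 0
  0 9 0 0
  0 0 0 0
Max pheromone 9 at (2,1)

Answer: (2,1)=9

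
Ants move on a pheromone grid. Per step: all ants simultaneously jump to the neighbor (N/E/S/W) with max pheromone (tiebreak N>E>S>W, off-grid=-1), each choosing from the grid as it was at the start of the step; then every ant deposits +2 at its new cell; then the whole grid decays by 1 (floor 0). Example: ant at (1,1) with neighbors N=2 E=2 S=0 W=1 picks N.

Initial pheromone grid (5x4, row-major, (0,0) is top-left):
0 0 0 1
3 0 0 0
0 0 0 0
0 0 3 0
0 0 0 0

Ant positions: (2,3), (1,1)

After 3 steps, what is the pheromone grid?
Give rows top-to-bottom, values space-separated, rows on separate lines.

After step 1: ants at (1,3),(1,0)
  0 0 0 0
  4 0 0 1
  0 0 0 0
  0 0 2 0
  0 0 0 0
After step 2: ants at (0,3),(0,0)
  1 0 0 1
  3 0 0 0
  0 0 0 0
  0 0 1 0
  0 0 0 0
After step 3: ants at (1,3),(1,0)
  0 0 0 0
  4 0 0 1
  0 0 0 0
  0 0 0 0
  0 0 0 0

0 0 0 0
4 0 0 1
0 0 0 0
0 0 0 0
0 0 0 0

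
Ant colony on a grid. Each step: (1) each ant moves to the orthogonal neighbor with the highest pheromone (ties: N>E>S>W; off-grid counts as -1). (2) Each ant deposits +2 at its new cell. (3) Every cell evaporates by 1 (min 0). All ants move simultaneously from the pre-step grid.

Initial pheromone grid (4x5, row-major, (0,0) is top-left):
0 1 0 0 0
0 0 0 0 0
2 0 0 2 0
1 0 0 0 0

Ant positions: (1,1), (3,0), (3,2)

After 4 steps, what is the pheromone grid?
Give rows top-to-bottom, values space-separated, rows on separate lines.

After step 1: ants at (0,1),(2,0),(2,2)
  0 2 0 0 0
  0 0 0 0 0
  3 0 1 1 0
  0 0 0 0 0
After step 2: ants at (0,2),(1,0),(2,3)
  0 1 1 0 0
  1 0 0 0 0
  2 0 0 2 0
  0 0 0 0 0
After step 3: ants at (0,1),(2,0),(1,3)
  0 2 0 0 0
  0 0 0 1 0
  3 0 0 1 0
  0 0 0 0 0
After step 4: ants at (0,2),(1,0),(2,3)
  0 1 1 0 0
  1 0 0 0 0
  2 0 0 2 0
  0 0 0 0 0

0 1 1 0 0
1 0 0 0 0
2 0 0 2 0
0 0 0 0 0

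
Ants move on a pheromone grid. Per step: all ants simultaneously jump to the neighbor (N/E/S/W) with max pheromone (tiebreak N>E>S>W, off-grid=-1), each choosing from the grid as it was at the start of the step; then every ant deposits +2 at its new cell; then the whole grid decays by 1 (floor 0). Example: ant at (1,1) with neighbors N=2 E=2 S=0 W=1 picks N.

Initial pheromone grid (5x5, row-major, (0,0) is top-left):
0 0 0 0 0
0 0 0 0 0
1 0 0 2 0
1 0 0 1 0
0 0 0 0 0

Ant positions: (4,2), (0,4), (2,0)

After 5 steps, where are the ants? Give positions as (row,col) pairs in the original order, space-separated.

Step 1: ant0:(4,2)->N->(3,2) | ant1:(0,4)->S->(1,4) | ant2:(2,0)->S->(3,0)
  grid max=2 at (3,0)
Step 2: ant0:(3,2)->N->(2,2) | ant1:(1,4)->N->(0,4) | ant2:(3,0)->N->(2,0)
  grid max=1 at (0,4)
Step 3: ant0:(2,2)->N->(1,2) | ant1:(0,4)->S->(1,4) | ant2:(2,0)->S->(3,0)
  grid max=2 at (3,0)
Step 4: ant0:(1,2)->N->(0,2) | ant1:(1,4)->N->(0,4) | ant2:(3,0)->N->(2,0)
  grid max=1 at (0,2)
Step 5: ant0:(0,2)->E->(0,3) | ant1:(0,4)->S->(1,4) | ant2:(2,0)->S->(3,0)
  grid max=2 at (3,0)

(0,3) (1,4) (3,0)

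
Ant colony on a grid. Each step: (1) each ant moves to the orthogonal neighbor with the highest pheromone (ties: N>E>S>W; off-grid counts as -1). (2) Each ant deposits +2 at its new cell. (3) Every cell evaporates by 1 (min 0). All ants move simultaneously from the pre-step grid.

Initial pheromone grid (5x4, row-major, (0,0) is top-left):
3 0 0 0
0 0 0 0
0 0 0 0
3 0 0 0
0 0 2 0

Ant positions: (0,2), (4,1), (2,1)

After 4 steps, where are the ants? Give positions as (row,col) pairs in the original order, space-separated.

Step 1: ant0:(0,2)->E->(0,3) | ant1:(4,1)->E->(4,2) | ant2:(2,1)->N->(1,1)
  grid max=3 at (4,2)
Step 2: ant0:(0,3)->S->(1,3) | ant1:(4,2)->N->(3,2) | ant2:(1,1)->N->(0,1)
  grid max=2 at (4,2)
Step 3: ant0:(1,3)->N->(0,3) | ant1:(3,2)->S->(4,2) | ant2:(0,1)->W->(0,0)
  grid max=3 at (4,2)
Step 4: ant0:(0,3)->S->(1,3) | ant1:(4,2)->N->(3,2) | ant2:(0,0)->E->(0,1)
  grid max=2 at (4,2)

(1,3) (3,2) (0,1)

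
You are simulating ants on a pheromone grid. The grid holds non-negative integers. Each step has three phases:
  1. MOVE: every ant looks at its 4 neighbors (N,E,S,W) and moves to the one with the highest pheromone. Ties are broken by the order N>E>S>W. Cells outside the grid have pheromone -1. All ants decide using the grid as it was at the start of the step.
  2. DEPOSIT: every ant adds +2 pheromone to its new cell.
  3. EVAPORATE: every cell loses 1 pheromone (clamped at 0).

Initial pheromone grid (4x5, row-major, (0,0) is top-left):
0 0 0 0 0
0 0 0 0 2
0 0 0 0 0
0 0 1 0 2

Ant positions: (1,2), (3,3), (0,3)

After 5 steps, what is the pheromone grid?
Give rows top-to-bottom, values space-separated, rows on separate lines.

After step 1: ants at (0,2),(3,4),(0,4)
  0 0 1 0 1
  0 0 0 0 1
  0 0 0 0 0
  0 0 0 0 3
After step 2: ants at (0,3),(2,4),(1,4)
  0 0 0 1 0
  0 0 0 0 2
  0 0 0 0 1
  0 0 0 0 2
After step 3: ants at (0,4),(1,4),(2,4)
  0 0 0 0 1
  0 0 0 0 3
  0 0 0 0 2
  0 0 0 0 1
After step 4: ants at (1,4),(2,4),(1,4)
  0 0 0 0 0
  0 0 0 0 6
  0 0 0 0 3
  0 0 0 0 0
After step 5: ants at (2,4),(1,4),(2,4)
  0 0 0 0 0
  0 0 0 0 7
  0 0 0 0 6
  0 0 0 0 0

0 0 0 0 0
0 0 0 0 7
0 0 0 0 6
0 0 0 0 0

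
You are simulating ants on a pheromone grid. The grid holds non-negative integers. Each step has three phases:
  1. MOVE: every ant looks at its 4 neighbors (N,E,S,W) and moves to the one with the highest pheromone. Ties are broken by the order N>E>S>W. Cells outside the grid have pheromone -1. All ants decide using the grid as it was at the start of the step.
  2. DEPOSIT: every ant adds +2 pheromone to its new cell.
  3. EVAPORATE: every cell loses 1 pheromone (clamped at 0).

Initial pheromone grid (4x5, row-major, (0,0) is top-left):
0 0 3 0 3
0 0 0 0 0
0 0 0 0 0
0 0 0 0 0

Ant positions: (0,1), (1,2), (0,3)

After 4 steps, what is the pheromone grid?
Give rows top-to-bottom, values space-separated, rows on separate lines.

After step 1: ants at (0,2),(0,2),(0,4)
  0 0 6 0 4
  0 0 0 0 0
  0 0 0 0 0
  0 0 0 0 0
After step 2: ants at (0,3),(0,3),(1,4)
  0 0 5 3 3
  0 0 0 0 1
  0 0 0 0 0
  0 0 0 0 0
After step 3: ants at (0,2),(0,2),(0,4)
  0 0 8 2 4
  0 0 0 0 0
  0 0 0 0 0
  0 0 0 0 0
After step 4: ants at (0,3),(0,3),(0,3)
  0 0 7 7 3
  0 0 0 0 0
  0 0 0 0 0
  0 0 0 0 0

0 0 7 7 3
0 0 0 0 0
0 0 0 0 0
0 0 0 0 0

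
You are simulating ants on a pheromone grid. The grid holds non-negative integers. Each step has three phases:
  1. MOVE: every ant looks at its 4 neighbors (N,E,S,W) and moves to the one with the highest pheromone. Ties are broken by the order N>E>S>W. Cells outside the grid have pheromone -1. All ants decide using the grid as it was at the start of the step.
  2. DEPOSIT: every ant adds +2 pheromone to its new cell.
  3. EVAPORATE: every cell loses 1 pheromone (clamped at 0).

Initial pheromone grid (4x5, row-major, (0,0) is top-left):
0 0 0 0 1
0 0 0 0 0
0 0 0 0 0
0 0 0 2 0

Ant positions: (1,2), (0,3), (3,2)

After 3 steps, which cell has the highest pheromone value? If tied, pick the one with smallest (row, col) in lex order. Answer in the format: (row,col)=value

Answer: (0,4)=4

Derivation:
Step 1: ant0:(1,2)->N->(0,2) | ant1:(0,3)->E->(0,4) | ant2:(3,2)->E->(3,3)
  grid max=3 at (3,3)
Step 2: ant0:(0,2)->E->(0,3) | ant1:(0,4)->S->(1,4) | ant2:(3,3)->N->(2,3)
  grid max=2 at (3,3)
Step 3: ant0:(0,3)->E->(0,4) | ant1:(1,4)->N->(0,4) | ant2:(2,3)->S->(3,3)
  grid max=4 at (0,4)
Final grid:
  0 0 0 0 4
  0 0 0 0 0
  0 0 0 0 0
  0 0 0 3 0
Max pheromone 4 at (0,4)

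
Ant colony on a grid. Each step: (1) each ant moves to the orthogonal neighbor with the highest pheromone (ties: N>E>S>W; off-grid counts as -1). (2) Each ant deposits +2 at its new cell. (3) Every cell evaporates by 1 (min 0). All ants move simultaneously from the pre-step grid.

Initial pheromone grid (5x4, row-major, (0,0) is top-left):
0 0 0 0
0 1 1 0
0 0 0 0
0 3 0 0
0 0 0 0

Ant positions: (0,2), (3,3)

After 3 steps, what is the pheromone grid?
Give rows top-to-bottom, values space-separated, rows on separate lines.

After step 1: ants at (1,2),(2,3)
  0 0 0 0
  0 0 2 0
  0 0 0 1
  0 2 0 0
  0 0 0 0
After step 2: ants at (0,2),(1,3)
  0 0 1 0
  0 0 1 1
  0 0 0 0
  0 1 0 0
  0 0 0 0
After step 3: ants at (1,2),(1,2)
  0 0 0 0
  0 0 4 0
  0 0 0 0
  0 0 0 0
  0 0 0 0

0 0 0 0
0 0 4 0
0 0 0 0
0 0 0 0
0 0 0 0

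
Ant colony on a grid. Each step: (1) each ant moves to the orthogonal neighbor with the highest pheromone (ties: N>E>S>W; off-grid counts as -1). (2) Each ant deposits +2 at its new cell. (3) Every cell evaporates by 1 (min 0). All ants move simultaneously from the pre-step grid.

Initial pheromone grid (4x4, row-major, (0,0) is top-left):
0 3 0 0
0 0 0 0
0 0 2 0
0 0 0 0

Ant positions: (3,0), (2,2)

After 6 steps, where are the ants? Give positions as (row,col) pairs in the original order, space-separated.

Step 1: ant0:(3,0)->N->(2,0) | ant1:(2,2)->N->(1,2)
  grid max=2 at (0,1)
Step 2: ant0:(2,0)->N->(1,0) | ant1:(1,2)->S->(2,2)
  grid max=2 at (2,2)
Step 3: ant0:(1,0)->N->(0,0) | ant1:(2,2)->N->(1,2)
  grid max=1 at (0,0)
Step 4: ant0:(0,0)->E->(0,1) | ant1:(1,2)->S->(2,2)
  grid max=2 at (2,2)
Step 5: ant0:(0,1)->E->(0,2) | ant1:(2,2)->N->(1,2)
  grid max=1 at (0,2)
Step 6: ant0:(0,2)->S->(1,2) | ant1:(1,2)->N->(0,2)
  grid max=2 at (0,2)

(1,2) (0,2)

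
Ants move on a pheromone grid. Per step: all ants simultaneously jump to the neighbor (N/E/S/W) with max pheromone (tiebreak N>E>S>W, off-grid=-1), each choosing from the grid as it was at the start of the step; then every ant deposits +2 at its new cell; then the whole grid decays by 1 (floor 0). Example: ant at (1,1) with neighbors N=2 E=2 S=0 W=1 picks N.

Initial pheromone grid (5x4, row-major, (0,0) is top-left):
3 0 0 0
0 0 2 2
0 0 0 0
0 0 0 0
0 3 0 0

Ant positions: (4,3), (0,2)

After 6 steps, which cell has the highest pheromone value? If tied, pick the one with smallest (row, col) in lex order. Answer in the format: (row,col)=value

Step 1: ant0:(4,3)->N->(3,3) | ant1:(0,2)->S->(1,2)
  grid max=3 at (1,2)
Step 2: ant0:(3,3)->N->(2,3) | ant1:(1,2)->E->(1,3)
  grid max=2 at (1,2)
Step 3: ant0:(2,3)->N->(1,3) | ant1:(1,3)->W->(1,2)
  grid max=3 at (1,2)
Step 4: ant0:(1,3)->W->(1,2) | ant1:(1,2)->E->(1,3)
  grid max=4 at (1,2)
Step 5: ant0:(1,2)->E->(1,3) | ant1:(1,3)->W->(1,2)
  grid max=5 at (1,2)
Step 6: ant0:(1,3)->W->(1,2) | ant1:(1,2)->E->(1,3)
  grid max=6 at (1,2)
Final grid:
  0 0 0 0
  0 0 6 6
  0 0 0 0
  0 0 0 0
  0 0 0 0
Max pheromone 6 at (1,2)

Answer: (1,2)=6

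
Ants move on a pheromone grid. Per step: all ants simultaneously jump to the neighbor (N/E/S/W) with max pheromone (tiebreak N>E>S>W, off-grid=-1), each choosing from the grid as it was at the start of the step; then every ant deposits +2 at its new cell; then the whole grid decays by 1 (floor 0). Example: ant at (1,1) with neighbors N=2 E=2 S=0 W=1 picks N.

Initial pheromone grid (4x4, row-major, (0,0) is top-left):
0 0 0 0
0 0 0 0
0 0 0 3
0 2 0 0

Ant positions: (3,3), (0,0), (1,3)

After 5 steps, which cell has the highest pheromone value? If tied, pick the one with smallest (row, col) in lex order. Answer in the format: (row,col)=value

Answer: (2,3)=12

Derivation:
Step 1: ant0:(3,3)->N->(2,3) | ant1:(0,0)->E->(0,1) | ant2:(1,3)->S->(2,3)
  grid max=6 at (2,3)
Step 2: ant0:(2,3)->N->(1,3) | ant1:(0,1)->E->(0,2) | ant2:(2,3)->N->(1,3)
  grid max=5 at (2,3)
Step 3: ant0:(1,3)->S->(2,3) | ant1:(0,2)->E->(0,3) | ant2:(1,3)->S->(2,3)
  grid max=8 at (2,3)
Step 4: ant0:(2,3)->N->(1,3) | ant1:(0,3)->S->(1,3) | ant2:(2,3)->N->(1,3)
  grid max=7 at (1,3)
Step 5: ant0:(1,3)->S->(2,3) | ant1:(1,3)->S->(2,3) | ant2:(1,3)->S->(2,3)
  grid max=12 at (2,3)
Final grid:
  0 0 0 0
  0 0 0 6
  0 0 0 12
  0 0 0 0
Max pheromone 12 at (2,3)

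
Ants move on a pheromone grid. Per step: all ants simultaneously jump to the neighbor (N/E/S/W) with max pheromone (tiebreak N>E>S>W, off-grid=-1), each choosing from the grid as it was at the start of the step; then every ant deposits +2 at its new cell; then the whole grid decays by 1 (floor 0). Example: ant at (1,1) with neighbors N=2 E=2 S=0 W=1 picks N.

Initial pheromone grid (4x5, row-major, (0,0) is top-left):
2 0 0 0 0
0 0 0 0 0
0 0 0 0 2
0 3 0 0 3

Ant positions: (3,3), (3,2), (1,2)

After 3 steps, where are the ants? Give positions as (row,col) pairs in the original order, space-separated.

Step 1: ant0:(3,3)->E->(3,4) | ant1:(3,2)->W->(3,1) | ant2:(1,2)->N->(0,2)
  grid max=4 at (3,1)
Step 2: ant0:(3,4)->N->(2,4) | ant1:(3,1)->N->(2,1) | ant2:(0,2)->E->(0,3)
  grid max=3 at (3,1)
Step 3: ant0:(2,4)->S->(3,4) | ant1:(2,1)->S->(3,1) | ant2:(0,3)->E->(0,4)
  grid max=4 at (3,1)

(3,4) (3,1) (0,4)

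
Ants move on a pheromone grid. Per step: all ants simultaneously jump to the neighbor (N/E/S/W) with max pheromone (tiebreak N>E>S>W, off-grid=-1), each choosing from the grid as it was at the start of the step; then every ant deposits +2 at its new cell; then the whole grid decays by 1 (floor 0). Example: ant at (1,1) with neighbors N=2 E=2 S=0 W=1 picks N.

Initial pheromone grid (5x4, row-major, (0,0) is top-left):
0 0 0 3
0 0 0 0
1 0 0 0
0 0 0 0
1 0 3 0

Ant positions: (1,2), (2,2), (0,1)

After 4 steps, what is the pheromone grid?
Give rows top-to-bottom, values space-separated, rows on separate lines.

After step 1: ants at (0,2),(1,2),(0,2)
  0 0 3 2
  0 0 1 0
  0 0 0 0
  0 0 0 0
  0 0 2 0
After step 2: ants at (0,3),(0,2),(0,3)
  0 0 4 5
  0 0 0 0
  0 0 0 0
  0 0 0 0
  0 0 1 0
After step 3: ants at (0,2),(0,3),(0,2)
  0 0 7 6
  0 0 0 0
  0 0 0 0
  0 0 0 0
  0 0 0 0
After step 4: ants at (0,3),(0,2),(0,3)
  0 0 8 9
  0 0 0 0
  0 0 0 0
  0 0 0 0
  0 0 0 0

0 0 8 9
0 0 0 0
0 0 0 0
0 0 0 0
0 0 0 0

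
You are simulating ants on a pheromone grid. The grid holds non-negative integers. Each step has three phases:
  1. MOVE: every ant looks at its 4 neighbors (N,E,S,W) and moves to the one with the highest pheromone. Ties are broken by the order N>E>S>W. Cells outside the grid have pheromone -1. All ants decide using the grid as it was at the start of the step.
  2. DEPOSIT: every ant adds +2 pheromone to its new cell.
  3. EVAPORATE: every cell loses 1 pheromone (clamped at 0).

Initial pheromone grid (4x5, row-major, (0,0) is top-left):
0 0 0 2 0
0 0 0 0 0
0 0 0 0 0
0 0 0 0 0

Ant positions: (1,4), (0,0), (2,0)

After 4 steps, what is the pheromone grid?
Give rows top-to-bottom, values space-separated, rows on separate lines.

After step 1: ants at (0,4),(0,1),(1,0)
  0 1 0 1 1
  1 0 0 0 0
  0 0 0 0 0
  0 0 0 0 0
After step 2: ants at (0,3),(0,2),(0,0)
  1 0 1 2 0
  0 0 0 0 0
  0 0 0 0 0
  0 0 0 0 0
After step 3: ants at (0,2),(0,3),(0,1)
  0 1 2 3 0
  0 0 0 0 0
  0 0 0 0 0
  0 0 0 0 0
After step 4: ants at (0,3),(0,2),(0,2)
  0 0 5 4 0
  0 0 0 0 0
  0 0 0 0 0
  0 0 0 0 0

0 0 5 4 0
0 0 0 0 0
0 0 0 0 0
0 0 0 0 0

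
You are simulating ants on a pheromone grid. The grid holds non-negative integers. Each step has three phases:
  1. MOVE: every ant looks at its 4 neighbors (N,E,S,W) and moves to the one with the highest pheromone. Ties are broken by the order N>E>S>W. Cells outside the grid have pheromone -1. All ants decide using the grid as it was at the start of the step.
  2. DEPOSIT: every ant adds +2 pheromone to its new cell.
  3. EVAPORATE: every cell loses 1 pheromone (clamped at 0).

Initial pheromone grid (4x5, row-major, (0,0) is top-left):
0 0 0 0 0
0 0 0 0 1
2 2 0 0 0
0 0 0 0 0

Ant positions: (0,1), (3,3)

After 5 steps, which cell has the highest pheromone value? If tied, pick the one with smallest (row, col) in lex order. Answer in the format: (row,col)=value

Answer: (0,3)=4

Derivation:
Step 1: ant0:(0,1)->E->(0,2) | ant1:(3,3)->N->(2,3)
  grid max=1 at (0,2)
Step 2: ant0:(0,2)->E->(0,3) | ant1:(2,3)->N->(1,3)
  grid max=1 at (0,3)
Step 3: ant0:(0,3)->S->(1,3) | ant1:(1,3)->N->(0,3)
  grid max=2 at (0,3)
Step 4: ant0:(1,3)->N->(0,3) | ant1:(0,3)->S->(1,3)
  grid max=3 at (0,3)
Step 5: ant0:(0,3)->S->(1,3) | ant1:(1,3)->N->(0,3)
  grid max=4 at (0,3)
Final grid:
  0 0 0 4 0
  0 0 0 4 0
  0 0 0 0 0
  0 0 0 0 0
Max pheromone 4 at (0,3)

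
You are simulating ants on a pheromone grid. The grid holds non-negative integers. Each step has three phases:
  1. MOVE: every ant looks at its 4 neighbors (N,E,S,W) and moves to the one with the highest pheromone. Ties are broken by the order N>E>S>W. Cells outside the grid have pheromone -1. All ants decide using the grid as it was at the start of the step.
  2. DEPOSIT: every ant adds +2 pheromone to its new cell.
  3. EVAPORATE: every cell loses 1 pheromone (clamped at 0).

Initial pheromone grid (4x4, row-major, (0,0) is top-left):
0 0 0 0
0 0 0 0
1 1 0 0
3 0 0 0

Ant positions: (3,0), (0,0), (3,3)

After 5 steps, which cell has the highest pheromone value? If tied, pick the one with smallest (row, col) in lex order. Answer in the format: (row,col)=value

Step 1: ant0:(3,0)->N->(2,0) | ant1:(0,0)->E->(0,1) | ant2:(3,3)->N->(2,3)
  grid max=2 at (2,0)
Step 2: ant0:(2,0)->S->(3,0) | ant1:(0,1)->E->(0,2) | ant2:(2,3)->N->(1,3)
  grid max=3 at (3,0)
Step 3: ant0:(3,0)->N->(2,0) | ant1:(0,2)->E->(0,3) | ant2:(1,3)->N->(0,3)
  grid max=3 at (0,3)
Step 4: ant0:(2,0)->S->(3,0) | ant1:(0,3)->S->(1,3) | ant2:(0,3)->S->(1,3)
  grid max=3 at (1,3)
Step 5: ant0:(3,0)->N->(2,0) | ant1:(1,3)->N->(0,3) | ant2:(1,3)->N->(0,3)
  grid max=5 at (0,3)
Final grid:
  0 0 0 5
  0 0 0 2
  2 0 0 0
  2 0 0 0
Max pheromone 5 at (0,3)

Answer: (0,3)=5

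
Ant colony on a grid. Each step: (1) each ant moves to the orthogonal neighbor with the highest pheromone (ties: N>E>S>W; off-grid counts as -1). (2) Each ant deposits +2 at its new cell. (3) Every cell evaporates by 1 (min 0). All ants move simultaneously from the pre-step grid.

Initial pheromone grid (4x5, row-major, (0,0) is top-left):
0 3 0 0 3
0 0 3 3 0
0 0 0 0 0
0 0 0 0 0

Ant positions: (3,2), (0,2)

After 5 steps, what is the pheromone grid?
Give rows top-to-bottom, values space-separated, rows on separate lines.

After step 1: ants at (2,2),(1,2)
  0 2 0 0 2
  0 0 4 2 0
  0 0 1 0 0
  0 0 0 0 0
After step 2: ants at (1,2),(1,3)
  0 1 0 0 1
  0 0 5 3 0
  0 0 0 0 0
  0 0 0 0 0
After step 3: ants at (1,3),(1,2)
  0 0 0 0 0
  0 0 6 4 0
  0 0 0 0 0
  0 0 0 0 0
After step 4: ants at (1,2),(1,3)
  0 0 0 0 0
  0 0 7 5 0
  0 0 0 0 0
  0 0 0 0 0
After step 5: ants at (1,3),(1,2)
  0 0 0 0 0
  0 0 8 6 0
  0 0 0 0 0
  0 0 0 0 0

0 0 0 0 0
0 0 8 6 0
0 0 0 0 0
0 0 0 0 0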